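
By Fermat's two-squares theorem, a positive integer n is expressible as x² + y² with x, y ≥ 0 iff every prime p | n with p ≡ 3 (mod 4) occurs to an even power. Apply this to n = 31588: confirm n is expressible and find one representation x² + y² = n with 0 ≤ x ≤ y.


Step 1: Factor n = 31588 = 2^2 · 53 · 149.
Step 2: Check the mod-4 condition on each prime factor: 2 = 2 (special); 53 ≡ 1 (mod 4), exponent 1; 149 ≡ 1 (mod 4), exponent 1.
All primes ≡ 3 (mod 4) appear to even exponent (or don't appear), so by the two-squares theorem n IS expressible as a sum of two squares.
Step 3: Build a representation. Group n = k² · m with k = 2 and m = 53 · 149 = 7897 (a product of primes ≡ 1 (mod 4)); a representation of m scales to one of n via (k·x)² + (k·y)² = k²(x² + y²). Each prime p ≡ 1 (mod 4) is itself a sum of two squares; find a² by testing p − a² for a perfect square:
  53: 53 − 1² = 52, 53 − 2² = 49 = 7² ⇒ 53 = 2² + 7².
  149: 149 − 1² = 148, 149 − 2² = 145, 149 − 3² = 140, 149 − 4² = 133, 149 − 5² = 124, 149 − 6² = 113, 149 − 7² = 100 = 10² ⇒ 149 = 7² + 10².
  Combine using the Brahmagupta–Fibonacci identity (a² + b²)(c² + d²) = (ac − bd)² + (ad + bc)² = (ac + bd)² + (ad − bc)²:
  53 · 149 = 7897: from (2² + 7²)(7² + 10²), take (2·7 − 7·10, 2·10 + 7·7) = (14 − 70, 20 + 49) = (-56, 69); dropping signs (only squares matter) gives (56, 69); check 56² + 69² = 3136 + 4761 = 7897 ✓.
  Scale by k = 2: (2·56, 2·69) = (112, 138).
Step 4: Order so x ≤ y and verify: 112² + 138² = 12544 + 19044 = 31588 = n. ✓

n = 31588 = 112² + 138² (one valid representation with x ≤ y).


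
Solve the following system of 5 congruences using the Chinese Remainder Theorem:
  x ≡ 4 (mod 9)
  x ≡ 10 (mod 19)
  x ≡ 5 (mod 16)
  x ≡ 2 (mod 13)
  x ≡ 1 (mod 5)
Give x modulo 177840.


Product of moduli M = 9 · 19 · 16 · 13 · 5 = 177840.
Merge one congruence at a time:
  Start: x ≡ 4 (mod 9).
  Combine with x ≡ 10 (mod 19); new modulus lcm = 171.
    Write x = 4 + 9·t and substitute into x ≡ 10 (mod 19): 9·t ≡ 10 − 4 = 6 (mod 19).
    The inverse of 9 mod 19 is 17 (since 9·17 = 153 = 8·19 + 1), so t ≡ 17·6 = 102 ≡ 7 (mod 19).
    Then x = 4 + 9·7 = 67, valid modulo lcm(9, 19) = 171: x ≡ 67 (mod 171).
  Combine with x ≡ 5 (mod 16); new modulus lcm = 2736.
    Write x = 67 + 171·t and substitute into x ≡ 5 (mod 16): 171·t ≡ 5 − 67 = -62 (mod 16).
    Reduce coefficients mod 16: 11·t ≡ 2 (mod 16).
    The inverse of 11 mod 16 is 3 (since 11·3 = 33 = 2·16 + 1), so t ≡ 3·2 = 6 ≡ 6 (mod 16).
    Then x = 67 + 171·6 = 1093, valid modulo lcm(171, 16) = 2736: x ≡ 1093 (mod 2736).
  Combine with x ≡ 2 (mod 13); new modulus lcm = 35568.
    Write x = 1093 + 2736·t and substitute into x ≡ 2 (mod 13): 2736·t ≡ 2 − 1093 = -1091 (mod 13).
    Reduce coefficients mod 13: 6·t ≡ 1 (mod 13).
    The inverse of 6 mod 13 is 11 (since 6·11 = 66 = 5·13 + 1), so t ≡ 11·1 = 11 ≡ 11 (mod 13).
    Then x = 1093 + 2736·11 = 31189, valid modulo lcm(2736, 13) = 35568: x ≡ 31189 (mod 35568).
  Combine with x ≡ 1 (mod 5); new modulus lcm = 177840.
    Write x = 31189 + 35568·t and substitute into x ≡ 1 (mod 5): 35568·t ≡ 1 − 31189 = -31188 (mod 5).
    Reduce coefficients mod 5: 3·t ≡ 2 (mod 5).
    The inverse of 3 mod 5 is 2 (since 3·2 = 6 = 1·5 + 1), so t ≡ 2·2 = 4 ≡ 4 (mod 5).
    Then x = 31189 + 35568·4 = 173461, valid modulo lcm(35568, 5) = 177840: x ≡ 173461 (mod 177840).
Verify against each original: 173461 mod 9 = 4, 173461 mod 19 = 10, 173461 mod 16 = 5, 173461 mod 13 = 2, 173461 mod 5 = 1.

x ≡ 173461 (mod 177840).


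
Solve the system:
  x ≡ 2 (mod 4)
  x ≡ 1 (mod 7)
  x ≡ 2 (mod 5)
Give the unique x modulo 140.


Moduli 4, 7, 5 are pairwise coprime; by CRT there is a unique solution modulo M = 4 · 7 · 5 = 140.
Solve pairwise, accumulating the modulus:
  Start with x ≡ 2 (mod 4).
  Combine with x ≡ 1 (mod 7): since gcd(4, 7) = 1, we get a unique residue mod 28.
    Write x = 2 + 4·t and substitute into x ≡ 1 (mod 7): 4·t ≡ 1 − 2 = -1 (mod 7).
    Reduce coefficients mod 7: 4·t ≡ 6 (mod 7).
    The inverse of 4 mod 7 is 2 (since 4·2 = 8 = 1·7 + 1), so t ≡ 2·6 = 12 ≡ 5 (mod 7).
    Then x = 2 + 4·5 = 22, valid modulo lcm(4, 7) = 28: x ≡ 22 (mod 28).
  Combine with x ≡ 2 (mod 5): since gcd(28, 5) = 1, we get a unique residue mod 140.
    Write x = 22 + 28·t and substitute into x ≡ 2 (mod 5): 28·t ≡ 2 − 22 = -20 (mod 5).
    Reduce coefficients mod 5: 3·t ≡ 0 (mod 5).
    The inverse of 3 mod 5 is 2 (since 3·2 = 6 = 1·5 + 1), so t ≡ 2·0 = 0 ≡ 0 (mod 5).
    Then x = 22 + 28·0 = 22, valid modulo lcm(28, 5) = 140: x ≡ 22 (mod 140).
Verify: 22 mod 4 = 2 ✓, 22 mod 7 = 1 ✓, 22 mod 5 = 2 ✓.

x ≡ 22 (mod 140).


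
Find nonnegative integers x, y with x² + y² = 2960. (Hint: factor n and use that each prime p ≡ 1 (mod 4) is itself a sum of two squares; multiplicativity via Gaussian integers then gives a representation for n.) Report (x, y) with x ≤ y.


Step 1: Factor n = 2960 = 2^4 · 5 · 37.
Step 2: Check the mod-4 condition on each prime factor: 2 = 2 (special); 5 ≡ 1 (mod 4), exponent 1; 37 ≡ 1 (mod 4), exponent 1.
All primes ≡ 3 (mod 4) appear to even exponent (or don't appear), so by the two-squares theorem n IS expressible as a sum of two squares.
Step 3: Build a representation. Group n = k² · m with k = 4 and m = 5 · 37 = 185 (a product of primes ≡ 1 (mod 4)); a representation of m scales to one of n via (k·x)² + (k·y)² = k²(x² + y²). Each prime p ≡ 1 (mod 4) is itself a sum of two squares; find a² by testing p − a² for a perfect square:
  5: 5 − 1² = 4 = 2² ⇒ 5 = 1² + 2².
  37: 37 − 1² = 36 = 6² ⇒ 37 = 1² + 6².
  Combine using the Brahmagupta–Fibonacci identity (a² + b²)(c² + d²) = (ac − bd)² + (ad + bc)² = (ac + bd)² + (ad − bc)²:
  5 · 37 = 185: from (1² + 2²)(1² + 6²), take (1·1 − 2·6, 1·6 + 2·1) = (1 − 12, 6 + 2) = (-11, 8); dropping signs (only squares matter) gives (11, 8); check 11² + 8² = 121 + 64 = 185 ✓.
  Scale by k = 4: (4·11, 4·8) = (44, 32).
Step 4: Order so x ≤ y and verify: 32² + 44² = 1024 + 1936 = 2960 = n. ✓

n = 2960 = 32² + 44² (one valid representation with x ≤ y).


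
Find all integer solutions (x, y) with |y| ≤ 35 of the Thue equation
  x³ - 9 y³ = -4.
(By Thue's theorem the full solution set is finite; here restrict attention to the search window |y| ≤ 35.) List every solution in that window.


The equation is x³ - 9y³ = -4. For fixed y, x³ = 9·y³ − 4, so a solution requires the RHS to be a perfect cube.
Strategy: iterate y from -35 to 35, compute RHS = 9·y³ − 4, and check whether it is a (positive or negative) perfect cube.
Check small values of y:
  y = 0: RHS = -4 is not a perfect cube.
  y = 1: RHS = 5 is not a perfect cube.
  y = -1: RHS = -13 is not a perfect cube.
  y = 2: RHS = 68 is not a perfect cube.
  y = -2: RHS = -76 is not a perfect cube.
  y = 3: RHS = 239 is not a perfect cube.
  y = -3: RHS = -247 is not a perfect cube.
Continuing the search up to |y| = 35 finds no solutions either.
No (x, y) in the scanned range satisfies the equation.

No integer solutions with |y| ≤ 35.


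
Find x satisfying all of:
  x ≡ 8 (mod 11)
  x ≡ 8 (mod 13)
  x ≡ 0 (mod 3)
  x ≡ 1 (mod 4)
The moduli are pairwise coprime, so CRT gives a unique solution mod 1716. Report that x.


Product of moduli M = 11 · 13 · 3 · 4 = 1716.
Merge one congruence at a time:
  Start: x ≡ 8 (mod 11).
  Combine with x ≡ 8 (mod 13); new modulus lcm = 143.
    Write x = 8 + 11·t and substitute into x ≡ 8 (mod 13): 11·t ≡ 8 − 8 = 0 (mod 13).
    The inverse of 11 mod 13 is 6 (since 11·6 = 66 = 5·13 + 1), so t ≡ 6·0 = 0 ≡ 0 (mod 13).
    Then x = 8 + 11·0 = 8, valid modulo lcm(11, 13) = 143: x ≡ 8 (mod 143).
  Combine with x ≡ 0 (mod 3); new modulus lcm = 429.
    Write x = 8 + 143·t and substitute into x ≡ 0 (mod 3): 143·t ≡ 0 − 8 = -8 (mod 3).
    Reduce coefficients mod 3: 2·t ≡ 1 (mod 3).
    The inverse of 2 mod 3 is 2 (since 2·2 = 4 = 1·3 + 1), so t ≡ 2·1 = 2 ≡ 2 (mod 3).
    Then x = 8 + 143·2 = 294, valid modulo lcm(143, 3) = 429: x ≡ 294 (mod 429).
  Combine with x ≡ 1 (mod 4); new modulus lcm = 1716.
    Write x = 294 + 429·t and substitute into x ≡ 1 (mod 4): 429·t ≡ 1 − 294 = -293 (mod 4).
    Reduce coefficients mod 4: 1·t ≡ 3 (mod 4).
    So t ≡ 3 (mod 4).
    Then x = 294 + 429·3 = 1581, valid modulo lcm(429, 4) = 1716: x ≡ 1581 (mod 1716).
Verify against each original: 1581 mod 11 = 8, 1581 mod 13 = 8, 1581 mod 3 = 0, 1581 mod 4 = 1.

x ≡ 1581 (mod 1716).


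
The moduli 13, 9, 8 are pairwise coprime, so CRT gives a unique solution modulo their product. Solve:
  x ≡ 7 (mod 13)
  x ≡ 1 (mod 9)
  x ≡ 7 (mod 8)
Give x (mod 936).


Moduli 13, 9, 8 are pairwise coprime; by CRT there is a unique solution modulo M = 13 · 9 · 8 = 936.
Solve pairwise, accumulating the modulus:
  Start with x ≡ 7 (mod 13).
  Combine with x ≡ 1 (mod 9): since gcd(13, 9) = 1, we get a unique residue mod 117.
    Write x = 7 + 13·t and substitute into x ≡ 1 (mod 9): 13·t ≡ 1 − 7 = -6 (mod 9).
    Reduce coefficients mod 9: 4·t ≡ 3 (mod 9).
    The inverse of 4 mod 9 is 7 (since 4·7 = 28 = 3·9 + 1), so t ≡ 7·3 = 21 ≡ 3 (mod 9).
    Then x = 7 + 13·3 = 46, valid modulo lcm(13, 9) = 117: x ≡ 46 (mod 117).
  Combine with x ≡ 7 (mod 8): since gcd(117, 8) = 1, we get a unique residue mod 936.
    Write x = 46 + 117·t and substitute into x ≡ 7 (mod 8): 117·t ≡ 7 − 46 = -39 (mod 8).
    Reduce coefficients mod 8: 5·t ≡ 1 (mod 8).
    The inverse of 5 mod 8 is 5 (since 5·5 = 25 = 3·8 + 1), so t ≡ 5·1 = 5 ≡ 5 (mod 8).
    Then x = 46 + 117·5 = 631, valid modulo lcm(117, 8) = 936: x ≡ 631 (mod 936).
Verify: 631 mod 13 = 7 ✓, 631 mod 9 = 1 ✓, 631 mod 8 = 7 ✓.

x ≡ 631 (mod 936).


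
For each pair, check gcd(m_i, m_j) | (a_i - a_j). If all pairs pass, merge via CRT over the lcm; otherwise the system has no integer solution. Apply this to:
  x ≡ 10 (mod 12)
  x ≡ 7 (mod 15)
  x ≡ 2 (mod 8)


Moduli 12, 15, 8 are not pairwise coprime, so CRT works modulo lcm(m_i) when all pairwise compatibility conditions hold.
Pairwise compatibility: gcd(m_i, m_j) must divide a_i - a_j for every pair.
Merge one congruence at a time:
  Start: x ≡ 10 (mod 12).
  Combine with x ≡ 7 (mod 15): gcd(12, 15) = 3; 7 - 10 = -3, which IS divisible by 3, so compatible.
    Write x = 10 + 12·t and substitute into x ≡ 7 (mod 15): 12·t ≡ 7 − 10 = -3 (mod 15).
    Divide the congruence (and modulus) by g = 3: 4·t ≡ -1 (mod 5).
    Reduce coefficients mod 5: 4·t ≡ 4 (mod 5).
    The inverse of 4 mod 5 is 4 (since 4·4 = 16 = 3·5 + 1), so t ≡ 4·4 = 16 ≡ 1 (mod 5).
    Then x = 10 + 12·1 = 22, valid modulo lcm(12, 15) = 60: x ≡ 22 (mod 60).
  Combine with x ≡ 2 (mod 8): gcd(60, 8) = 4; 2 - 22 = -20, which IS divisible by 4, so compatible.
    Write x = 22 + 60·t and substitute into x ≡ 2 (mod 8): 60·t ≡ 2 − 22 = -20 (mod 8).
    Divide the congruence (and modulus) by g = 4: 15·t ≡ -5 (mod 2).
    Reduce coefficients mod 2: 1·t ≡ 1 (mod 2).
    So t ≡ 1 (mod 2).
    Then x = 22 + 60·1 = 82, valid modulo lcm(60, 8) = 120: x ≡ 82 (mod 120).
Verify: 82 mod 12 = 10, 82 mod 15 = 7, 82 mod 8 = 2.

x ≡ 82 (mod 120).


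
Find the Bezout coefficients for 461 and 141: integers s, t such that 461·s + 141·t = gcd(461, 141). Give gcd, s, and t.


Euclidean algorithm on (461, 141) — divide until remainder is 0:
  461 = 3 · 141 + 38
  141 = 3 · 38 + 27
  38 = 1 · 27 + 11
  27 = 2 · 11 + 5
  11 = 2 · 5 + 1
  5 = 5 · 1 + 0
gcd(461, 141) = 1.
Track Bezout coefficients alongside the remainders: start with r₀ = 461 = a·1 + b·0 (s = 1, t = 0) and r₁ = 141 = a·0 + b·1 (s = 0, t = 1); each new remainder r_{k+1} = r_{k-1} − q_k·r_k inherits s_{k+1} = s_{k-1} − q_k·s_k, t_{k+1} = t_{k-1} − q_k·t_k, so r_k = a·s_k + b·t_k at every step:
  q = 3: r = 38, s = 1 − 3·0 = 1, t = 0 − 3·1 = -3  (check: 461·1 + 141·(-3) = 38)
  q = 3: r = 27, s = 0 − 3·1 = -3, t = 1 − 3·(-3) = 10  (check: 461·(-3) + 141·10 = 27)
  q = 1: r = 11, s = 1 − 1·(-3) = 4, t = -3 − 1·10 = -13  (check: 461·4 + 141·(-13) = 11)
  q = 2: r = 5, s = -3 − 2·4 = -11, t = 10 − 2·(-13) = 36  (check: 461·(-11) + 141·36 = 5)
  q = 2: r = 1, s = 4 − 2·(-11) = 26, t = -13 − 2·36 = -85  (check: 461·26 + 141·(-85) = 1)
The row with r = 1 (the gcd) gives the Bezout coefficients s = 26, t = -85.
Result: 461 · (26) + 141 · (-85) = 1.

gcd(461, 141) = 1; s = 26, t = -85 (check: 461·26 + 141·(-85) = 1).


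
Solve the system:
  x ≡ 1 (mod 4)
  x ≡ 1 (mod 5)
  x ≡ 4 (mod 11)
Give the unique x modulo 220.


Moduli 4, 5, 11 are pairwise coprime; by CRT there is a unique solution modulo M = 4 · 5 · 11 = 220.
Solve pairwise, accumulating the modulus:
  Start with x ≡ 1 (mod 4).
  Combine with x ≡ 1 (mod 5): since gcd(4, 5) = 1, we get a unique residue mod 20.
    Write x = 1 + 4·t and substitute into x ≡ 1 (mod 5): 4·t ≡ 1 − 1 = 0 (mod 5).
    The inverse of 4 mod 5 is 4 (since 4·4 = 16 = 3·5 + 1), so t ≡ 4·0 = 0 ≡ 0 (mod 5).
    Then x = 1 + 4·0 = 1, valid modulo lcm(4, 5) = 20: x ≡ 1 (mod 20).
  Combine with x ≡ 4 (mod 11): since gcd(20, 11) = 1, we get a unique residue mod 220.
    Write x = 1 + 20·t and substitute into x ≡ 4 (mod 11): 20·t ≡ 4 − 1 = 3 (mod 11).
    Reduce coefficients mod 11: 9·t ≡ 3 (mod 11).
    The inverse of 9 mod 11 is 5 (since 9·5 = 45 = 4·11 + 1), so t ≡ 5·3 = 15 ≡ 4 (mod 11).
    Then x = 1 + 20·4 = 81, valid modulo lcm(20, 11) = 220: x ≡ 81 (mod 220).
Verify: 81 mod 4 = 1 ✓, 81 mod 5 = 1 ✓, 81 mod 11 = 4 ✓.

x ≡ 81 (mod 220).


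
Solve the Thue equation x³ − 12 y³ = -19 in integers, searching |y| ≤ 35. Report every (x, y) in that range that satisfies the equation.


The equation is x³ - 12y³ = -19. For fixed y, x³ = 12·y³ − 19, so a solution requires the RHS to be a perfect cube.
Strategy: iterate y from -35 to 35, compute RHS = 12·y³ − 19, and check whether it is a (positive or negative) perfect cube.
Check small values of y:
  y = 0: RHS = -19 is not a perfect cube.
  y = 1: RHS = -7 is not a perfect cube.
  y = -1: RHS = -31 is not a perfect cube.
  y = 2: RHS = 77 is not a perfect cube.
  y = -2: RHS = -115 is not a perfect cube.
  y = 3: RHS = 305 is not a perfect cube.
  y = -3: RHS = -343 = (-7)³ ⇒ x = -7 works.
Continuing the search up to |y| = 35 finds no further solutions beyond those listed.
Collected solutions: (-7, -3).

Solutions (with |y| ≤ 35): (-7, -3).


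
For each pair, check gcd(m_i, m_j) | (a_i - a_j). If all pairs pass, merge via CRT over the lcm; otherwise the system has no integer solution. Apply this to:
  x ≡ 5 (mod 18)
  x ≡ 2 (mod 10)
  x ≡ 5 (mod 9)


Moduli 18, 10, 9 are not pairwise coprime, so CRT works modulo lcm(m_i) when all pairwise compatibility conditions hold.
Pairwise compatibility: gcd(m_i, m_j) must divide a_i - a_j for every pair.
Merge one congruence at a time:
  Start: x ≡ 5 (mod 18).
  Combine with x ≡ 2 (mod 10): gcd(18, 10) = 2, and 2 - 5 = -3 is NOT divisible by 2.
    ⇒ system is inconsistent (no integer solution).

No solution (the system is inconsistent).


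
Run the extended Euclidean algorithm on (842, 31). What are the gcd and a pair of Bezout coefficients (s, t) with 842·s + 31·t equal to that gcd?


Euclidean algorithm on (842, 31) — divide until remainder is 0:
  842 = 27 · 31 + 5
  31 = 6 · 5 + 1
  5 = 5 · 1 + 0
gcd(842, 31) = 1.
Track Bezout coefficients alongside the remainders: start with r₀ = 842 = a·1 + b·0 (s = 1, t = 0) and r₁ = 31 = a·0 + b·1 (s = 0, t = 1); each new remainder r_{k+1} = r_{k-1} − q_k·r_k inherits s_{k+1} = s_{k-1} − q_k·s_k, t_{k+1} = t_{k-1} − q_k·t_k, so r_k = a·s_k + b·t_k at every step:
  q = 27: r = 5, s = 1 − 27·0 = 1, t = 0 − 27·1 = -27  (check: 842·1 + 31·(-27) = 5)
  q = 6: r = 1, s = 0 − 6·1 = -6, t = 1 − 6·(-27) = 163  (check: 842·(-6) + 31·163 = 1)
The row with r = 1 (the gcd) gives the Bezout coefficients s = -6, t = 163.
Result: 842 · (-6) + 31 · (163) = 1.

gcd(842, 31) = 1; s = -6, t = 163 (check: 842·(-6) + 31·163 = 1).


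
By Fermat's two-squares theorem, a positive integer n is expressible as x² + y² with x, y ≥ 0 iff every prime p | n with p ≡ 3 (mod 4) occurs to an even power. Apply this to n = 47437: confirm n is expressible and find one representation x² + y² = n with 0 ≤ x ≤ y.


Step 1: Factor n = 47437 = 13 · 41 · 89.
Step 2: Check the mod-4 condition on each prime factor: 13 ≡ 1 (mod 4), exponent 1; 41 ≡ 1 (mod 4), exponent 1; 89 ≡ 1 (mod 4), exponent 1.
All primes ≡ 3 (mod 4) appear to even exponent (or don't appear), so by the two-squares theorem n IS expressible as a sum of two squares.
Step 3: Build a representation. Here n = 13 · 41 · 89 is a product of primes ≡ 1 (mod 4). Each prime p ≡ 1 (mod 4) is itself a sum of two squares; find a² by testing p − a² for a perfect square:
  13: 13 − 1² = 12, 13 − 2² = 9 = 3² ⇒ 13 = 2² + 3².
  41: 41 − 1² = 40, 41 − 2² = 37, 41 − 3² = 32, 41 − 4² = 25 = 5² ⇒ 41 = 4² + 5².
  89: 89 − 1² = 88, 89 − 2² = 85, 89 − 3² = 80, 89 − 4² = 73, 89 − 5² = 64 = 8² ⇒ 89 = 5² + 8².
  Combine using the Brahmagupta–Fibonacci identity (a² + b²)(c² + d²) = (ac − bd)² + (ad + bc)² = (ac + bd)² + (ad − bc)²:
  13 · 41 = 533: from (2² + 3²)(4² + 5²), take (2·4 − 3·5, 2·5 + 3·4) = (8 − 15, 10 + 12) = (-7, 22); dropping signs (only squares matter) gives (7, 22); check 7² + 22² = 49 + 484 = 533 ✓.
  533 · 89 = 47437: from (7² + 22²)(5² + 8²), take (7·5 − 22·8, 7·8 + 22·5) = (35 − 176, 56 + 110) = (-141, 166); dropping signs (only squares matter) gives (141, 166); check 141² + 166² = 19881 + 27556 = 47437 ✓.
Step 4: Order so x ≤ y and verify: 141² + 166² = 19881 + 27556 = 47437 = n. ✓

n = 47437 = 141² + 166² (one valid representation with x ≤ y).


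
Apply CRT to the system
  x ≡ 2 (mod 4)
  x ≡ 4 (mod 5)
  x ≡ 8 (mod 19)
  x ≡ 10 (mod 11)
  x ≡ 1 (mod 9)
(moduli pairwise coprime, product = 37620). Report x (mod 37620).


Product of moduli M = 4 · 5 · 19 · 11 · 9 = 37620.
Merge one congruence at a time:
  Start: x ≡ 2 (mod 4).
  Combine with x ≡ 4 (mod 5); new modulus lcm = 20.
    Write x = 2 + 4·t and substitute into x ≡ 4 (mod 5): 4·t ≡ 4 − 2 = 2 (mod 5).
    The inverse of 4 mod 5 is 4 (since 4·4 = 16 = 3·5 + 1), so t ≡ 4·2 = 8 ≡ 3 (mod 5).
    Then x = 2 + 4·3 = 14, valid modulo lcm(4, 5) = 20: x ≡ 14 (mod 20).
  Combine with x ≡ 8 (mod 19); new modulus lcm = 380.
    Write x = 14 + 20·t and substitute into x ≡ 8 (mod 19): 20·t ≡ 8 − 14 = -6 (mod 19).
    Reduce coefficients mod 19: 1·t ≡ 13 (mod 19).
    So t ≡ 13 (mod 19).
    Then x = 14 + 20·13 = 274, valid modulo lcm(20, 19) = 380: x ≡ 274 (mod 380).
  Combine with x ≡ 10 (mod 11); new modulus lcm = 4180.
    Write x = 274 + 380·t and substitute into x ≡ 10 (mod 11): 380·t ≡ 10 − 274 = -264 (mod 11).
    Reduce coefficients mod 11: 6·t ≡ 0 (mod 11).
    The inverse of 6 mod 11 is 2 (since 6·2 = 12 = 1·11 + 1), so t ≡ 2·0 = 0 ≡ 0 (mod 11).
    Then x = 274 + 380·0 = 274, valid modulo lcm(380, 11) = 4180: x ≡ 274 (mod 4180).
  Combine with x ≡ 1 (mod 9); new modulus lcm = 37620.
    Write x = 274 + 4180·t and substitute into x ≡ 1 (mod 9): 4180·t ≡ 1 − 274 = -273 (mod 9).
    Reduce coefficients mod 9: 4·t ≡ 6 (mod 9).
    The inverse of 4 mod 9 is 7 (since 4·7 = 28 = 3·9 + 1), so t ≡ 7·6 = 42 ≡ 6 (mod 9).
    Then x = 274 + 4180·6 = 25354, valid modulo lcm(4180, 9) = 37620: x ≡ 25354 (mod 37620).
Verify against each original: 25354 mod 4 = 2, 25354 mod 5 = 4, 25354 mod 19 = 8, 25354 mod 11 = 10, 25354 mod 9 = 1.

x ≡ 25354 (mod 37620).


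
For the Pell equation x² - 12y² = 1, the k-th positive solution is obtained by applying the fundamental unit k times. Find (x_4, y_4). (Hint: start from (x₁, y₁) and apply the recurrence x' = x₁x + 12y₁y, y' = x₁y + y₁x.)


Step 1: Find the fundamental solution (x₁, y₁) of x² - 12y² = 1.
  Expand √12 as a continued fraction. a₀ = ⌊√12⌋ = 3; iterate m_{k+1} = d_k·a_k − m_k, d_{k+1} = (12 − m_{k+1}²)/d_k, a_{k+1} = ⌊(a₀ + m_{k+1})/d_{k+1}⌋ (starting m₀ = 0, d₀ = 1), with convergents p_k = a_k·p_{k-1} + p_{k-2}, q_k = a_k·q_{k-1} + q_{k-2} (p₋₁ = 1, q₋₁ = 0):
  k = 0: a₀ = 3; p₀/q₀ = 3/1; p₀² − 12·q₀² = 9 − 12 = -3.
  k = 1: m = 3, d = 3, a = ⌊(3 + 3)/3⌋ = 2; p/q = (2·3 + 1)/(2·1 + 0) = 7/2; p² − 12·q² = 49 − 48 = 1.
  The first convergent with p² − 12·q² = 1 gives the fundamental solution (x₁, y₁) = (7, 2).
Step 2: Apply the recurrence (x_{n+1}, y_{n+1}) = (x₁x_n + 12y₁y_n, x₁y_n + y₁x_n) repeatedly.
  From (x_1, y_1) = (7, 2): x_2 = 7·7 + 12·2·2 = 97; y_2 = 7·2 + 2·7 = 28.
  From (x_2, y_2) = (97, 28): x_3 = 7·97 + 12·2·28 = 1351; y_3 = 7·28 + 2·97 = 390.
  From (x_3, y_3) = (1351, 390): x_4 = 7·1351 + 12·2·390 = 18817; y_4 = 7·390 + 2·1351 = 5432.
Step 3: Verify x_4² - 12·y_4² = 354079489 - 354079488 = 1 (should be 1). ✓

(x_1, y_1) = (7, 2); (x_4, y_4) = (18817, 5432).


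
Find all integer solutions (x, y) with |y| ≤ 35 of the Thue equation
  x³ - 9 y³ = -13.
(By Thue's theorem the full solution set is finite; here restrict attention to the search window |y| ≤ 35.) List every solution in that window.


The equation is x³ - 9y³ = -13. For fixed y, x³ = 9·y³ − 13, so a solution requires the RHS to be a perfect cube.
Strategy: iterate y from -35 to 35, compute RHS = 9·y³ − 13, and check whether it is a (positive or negative) perfect cube.
Check small values of y:
  y = 0: RHS = -13 is not a perfect cube.
  y = 1: RHS = -4 is not a perfect cube.
  y = -1: RHS = -22 is not a perfect cube.
  y = 2: RHS = 59 is not a perfect cube.
  y = -2: RHS = -85 is not a perfect cube.
  y = 3: RHS = 230 is not a perfect cube.
  y = -3: RHS = -256 is not a perfect cube.
Continuing the search up to |y| = 35 finds no solutions either.
No (x, y) in the scanned range satisfies the equation.

No integer solutions with |y| ≤ 35.


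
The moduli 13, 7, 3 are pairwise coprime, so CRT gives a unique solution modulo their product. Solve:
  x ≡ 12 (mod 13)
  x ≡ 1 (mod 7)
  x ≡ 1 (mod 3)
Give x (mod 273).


Moduli 13, 7, 3 are pairwise coprime; by CRT there is a unique solution modulo M = 13 · 7 · 3 = 273.
Solve pairwise, accumulating the modulus:
  Start with x ≡ 12 (mod 13).
  Combine with x ≡ 1 (mod 7): since gcd(13, 7) = 1, we get a unique residue mod 91.
    Write x = 12 + 13·t and substitute into x ≡ 1 (mod 7): 13·t ≡ 1 − 12 = -11 (mod 7).
    Reduce coefficients mod 7: 6·t ≡ 3 (mod 7).
    The inverse of 6 mod 7 is 6 (since 6·6 = 36 = 5·7 + 1), so t ≡ 6·3 = 18 ≡ 4 (mod 7).
    Then x = 12 + 13·4 = 64, valid modulo lcm(13, 7) = 91: x ≡ 64 (mod 91).
  Combine with x ≡ 1 (mod 3): since gcd(91, 3) = 1, we get a unique residue mod 273.
    Write x = 64 + 91·t and substitute into x ≡ 1 (mod 3): 91·t ≡ 1 − 64 = -63 (mod 3).
    Reduce coefficients mod 3: 1·t ≡ 0 (mod 3).
    So t ≡ 0 (mod 3).
    Then x = 64 + 91·0 = 64, valid modulo lcm(91, 3) = 273: x ≡ 64 (mod 273).
Verify: 64 mod 13 = 12 ✓, 64 mod 7 = 1 ✓, 64 mod 3 = 1 ✓.

x ≡ 64 (mod 273).


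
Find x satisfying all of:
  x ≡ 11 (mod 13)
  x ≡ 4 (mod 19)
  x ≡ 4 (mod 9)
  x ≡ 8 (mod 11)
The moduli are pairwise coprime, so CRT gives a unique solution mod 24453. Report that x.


Product of moduli M = 13 · 19 · 9 · 11 = 24453.
Merge one congruence at a time:
  Start: x ≡ 11 (mod 13).
  Combine with x ≡ 4 (mod 19); new modulus lcm = 247.
    Write x = 11 + 13·t and substitute into x ≡ 4 (mod 19): 13·t ≡ 4 − 11 = -7 (mod 19).
    Reduce coefficients mod 19: 13·t ≡ 12 (mod 19).
    The inverse of 13 mod 19 is 3 (since 13·3 = 39 = 2·19 + 1), so t ≡ 3·12 = 36 ≡ 17 (mod 19).
    Then x = 11 + 13·17 = 232, valid modulo lcm(13, 19) = 247: x ≡ 232 (mod 247).
  Combine with x ≡ 4 (mod 9); new modulus lcm = 2223.
    Write x = 232 + 247·t and substitute into x ≡ 4 (mod 9): 247·t ≡ 4 − 232 = -228 (mod 9).
    Reduce coefficients mod 9: 4·t ≡ 6 (mod 9).
    The inverse of 4 mod 9 is 7 (since 4·7 = 28 = 3·9 + 1), so t ≡ 7·6 = 42 ≡ 6 (mod 9).
    Then x = 232 + 247·6 = 1714, valid modulo lcm(247, 9) = 2223: x ≡ 1714 (mod 2223).
  Combine with x ≡ 8 (mod 11); new modulus lcm = 24453.
    Write x = 1714 + 2223·t and substitute into x ≡ 8 (mod 11): 2223·t ≡ 8 − 1714 = -1706 (mod 11).
    Reduce coefficients mod 11: 1·t ≡ 10 (mod 11).
    So t ≡ 10 (mod 11).
    Then x = 1714 + 2223·10 = 23944, valid modulo lcm(2223, 11) = 24453: x ≡ 23944 (mod 24453).
Verify against each original: 23944 mod 13 = 11, 23944 mod 19 = 4, 23944 mod 9 = 4, 23944 mod 11 = 8.

x ≡ 23944 (mod 24453).


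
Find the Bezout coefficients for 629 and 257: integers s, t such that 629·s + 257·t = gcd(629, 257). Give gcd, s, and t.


Euclidean algorithm on (629, 257) — divide until remainder is 0:
  629 = 2 · 257 + 115
  257 = 2 · 115 + 27
  115 = 4 · 27 + 7
  27 = 3 · 7 + 6
  7 = 1 · 6 + 1
  6 = 6 · 1 + 0
gcd(629, 257) = 1.
Track Bezout coefficients alongside the remainders: start with r₀ = 629 = a·1 + b·0 (s = 1, t = 0) and r₁ = 257 = a·0 + b·1 (s = 0, t = 1); each new remainder r_{k+1} = r_{k-1} − q_k·r_k inherits s_{k+1} = s_{k-1} − q_k·s_k, t_{k+1} = t_{k-1} − q_k·t_k, so r_k = a·s_k + b·t_k at every step:
  q = 2: r = 115, s = 1 − 2·0 = 1, t = 0 − 2·1 = -2  (check: 629·1 + 257·(-2) = 115)
  q = 2: r = 27, s = 0 − 2·1 = -2, t = 1 − 2·(-2) = 5  (check: 629·(-2) + 257·5 = 27)
  q = 4: r = 7, s = 1 − 4·(-2) = 9, t = -2 − 4·5 = -22  (check: 629·9 + 257·(-22) = 7)
  q = 3: r = 6, s = -2 − 3·9 = -29, t = 5 − 3·(-22) = 71  (check: 629·(-29) + 257·71 = 6)
  q = 1: r = 1, s = 9 − 1·(-29) = 38, t = -22 − 1·71 = -93  (check: 629·38 + 257·(-93) = 1)
The row with r = 1 (the gcd) gives the Bezout coefficients s = 38, t = -93.
Result: 629 · (38) + 257 · (-93) = 1.

gcd(629, 257) = 1; s = 38, t = -93 (check: 629·38 + 257·(-93) = 1).


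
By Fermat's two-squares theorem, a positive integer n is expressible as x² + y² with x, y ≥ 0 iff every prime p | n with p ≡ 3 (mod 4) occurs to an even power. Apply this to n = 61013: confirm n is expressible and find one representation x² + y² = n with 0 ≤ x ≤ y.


Step 1: Factor n = 61013 = 17 · 37 · 97.
Step 2: Check the mod-4 condition on each prime factor: 17 ≡ 1 (mod 4), exponent 1; 37 ≡ 1 (mod 4), exponent 1; 97 ≡ 1 (mod 4), exponent 1.
All primes ≡ 3 (mod 4) appear to even exponent (or don't appear), so by the two-squares theorem n IS expressible as a sum of two squares.
Step 3: Build a representation. Here n = 17 · 37 · 97 is a product of primes ≡ 1 (mod 4). Each prime p ≡ 1 (mod 4) is itself a sum of two squares; find a² by testing p − a² for a perfect square:
  17: 17 − 1² = 16 = 4² ⇒ 17 = 1² + 4².
  37: 37 − 1² = 36 = 6² ⇒ 37 = 1² + 6².
  97: 97 − 1² = 96, 97 − 2² = 93, 97 − 3² = 88, 97 − 4² = 81 = 9² ⇒ 97 = 4² + 9².
  Combine using the Brahmagupta–Fibonacci identity (a² + b²)(c² + d²) = (ac − bd)² + (ad + bc)² = (ac + bd)² + (ad − bc)²:
  17 · 37 = 629: from (1² + 4²)(1² + 6²), take (1·1 − 4·6, 1·6 + 4·1) = (1 − 24, 6 + 4) = (-23, 10); dropping signs (only squares matter) gives (23, 10); check 23² + 10² = 529 + 100 = 629 ✓.
  629 · 97 = 61013: from (23² + 10²)(4² + 9²), take (23·4 − 10·9, 23·9 + 10·4) = (92 − 90, 207 + 40) = (2, 247); check 2² + 247² = 4 + 61009 = 61013 ✓.
Step 4: Order so x ≤ y and verify: 2² + 247² = 4 + 61009 = 61013 = n. ✓

n = 61013 = 2² + 247² (one valid representation with x ≤ y).


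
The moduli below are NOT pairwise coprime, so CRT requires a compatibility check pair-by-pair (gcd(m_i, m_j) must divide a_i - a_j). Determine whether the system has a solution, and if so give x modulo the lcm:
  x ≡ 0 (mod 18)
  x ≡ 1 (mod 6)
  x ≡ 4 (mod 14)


Moduli 18, 6, 14 are not pairwise coprime, so CRT works modulo lcm(m_i) when all pairwise compatibility conditions hold.
Pairwise compatibility: gcd(m_i, m_j) must divide a_i - a_j for every pair.
Merge one congruence at a time:
  Start: x ≡ 0 (mod 18).
  Combine with x ≡ 1 (mod 6): gcd(18, 6) = 6, and 1 - 0 = 1 is NOT divisible by 6.
    ⇒ system is inconsistent (no integer solution).

No solution (the system is inconsistent).


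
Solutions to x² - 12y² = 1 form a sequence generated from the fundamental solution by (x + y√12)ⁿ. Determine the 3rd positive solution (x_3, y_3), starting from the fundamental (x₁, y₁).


Step 1: Find the fundamental solution (x₁, y₁) of x² - 12y² = 1.
  Expand √12 as a continued fraction. a₀ = ⌊√12⌋ = 3; iterate m_{k+1} = d_k·a_k − m_k, d_{k+1} = (12 − m_{k+1}²)/d_k, a_{k+1} = ⌊(a₀ + m_{k+1})/d_{k+1}⌋ (starting m₀ = 0, d₀ = 1), with convergents p_k = a_k·p_{k-1} + p_{k-2}, q_k = a_k·q_{k-1} + q_{k-2} (p₋₁ = 1, q₋₁ = 0):
  k = 0: a₀ = 3; p₀/q₀ = 3/1; p₀² − 12·q₀² = 9 − 12 = -3.
  k = 1: m = 3, d = 3, a = ⌊(3 + 3)/3⌋ = 2; p/q = (2·3 + 1)/(2·1 + 0) = 7/2; p² − 12·q² = 49 − 48 = 1.
  The first convergent with p² − 12·q² = 1 gives the fundamental solution (x₁, y₁) = (7, 2).
Step 2: Apply the recurrence (x_{n+1}, y_{n+1}) = (x₁x_n + 12y₁y_n, x₁y_n + y₁x_n) repeatedly.
  From (x_1, y_1) = (7, 2): x_2 = 7·7 + 12·2·2 = 97; y_2 = 7·2 + 2·7 = 28.
  From (x_2, y_2) = (97, 28): x_3 = 7·97 + 12·2·28 = 1351; y_3 = 7·28 + 2·97 = 390.
Step 3: Verify x_3² - 12·y_3² = 1825201 - 1825200 = 1 (should be 1). ✓

(x_1, y_1) = (7, 2); (x_3, y_3) = (1351, 390).


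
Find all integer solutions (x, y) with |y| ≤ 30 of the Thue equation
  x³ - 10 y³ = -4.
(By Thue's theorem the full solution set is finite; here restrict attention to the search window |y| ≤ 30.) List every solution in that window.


The equation is x³ - 10y³ = -4. For fixed y, x³ = 10·y³ − 4, so a solution requires the RHS to be a perfect cube.
Strategy: iterate y from -30 to 30, compute RHS = 10·y³ − 4, and check whether it is a (positive or negative) perfect cube.
Check small values of y:
  y = 0: RHS = -4 is not a perfect cube.
  y = 1: RHS = 6 is not a perfect cube.
  y = -1: RHS = -14 is not a perfect cube.
  y = 2: RHS = 76 is not a perfect cube.
  y = -2: RHS = -84 is not a perfect cube.
  y = 3: RHS = 266 is not a perfect cube.
  y = -3: RHS = -274 is not a perfect cube.
Continuing the search up to |y| = 30 finds no solutions either.
No (x, y) in the scanned range satisfies the equation.

No integer solutions with |y| ≤ 30.


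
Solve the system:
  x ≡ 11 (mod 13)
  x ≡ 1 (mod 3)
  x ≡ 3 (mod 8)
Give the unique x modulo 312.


Moduli 13, 3, 8 are pairwise coprime; by CRT there is a unique solution modulo M = 13 · 3 · 8 = 312.
Solve pairwise, accumulating the modulus:
  Start with x ≡ 11 (mod 13).
  Combine with x ≡ 1 (mod 3): since gcd(13, 3) = 1, we get a unique residue mod 39.
    Write x = 11 + 13·t and substitute into x ≡ 1 (mod 3): 13·t ≡ 1 − 11 = -10 (mod 3).
    Reduce coefficients mod 3: 1·t ≡ 2 (mod 3).
    So t ≡ 2 (mod 3).
    Then x = 11 + 13·2 = 37, valid modulo lcm(13, 3) = 39: x ≡ 37 (mod 39).
  Combine with x ≡ 3 (mod 8): since gcd(39, 8) = 1, we get a unique residue mod 312.
    Write x = 37 + 39·t and substitute into x ≡ 3 (mod 8): 39·t ≡ 3 − 37 = -34 (mod 8).
    Reduce coefficients mod 8: 7·t ≡ 6 (mod 8).
    The inverse of 7 mod 8 is 7 (since 7·7 = 49 = 6·8 + 1), so t ≡ 7·6 = 42 ≡ 2 (mod 8).
    Then x = 37 + 39·2 = 115, valid modulo lcm(39, 8) = 312: x ≡ 115 (mod 312).
Verify: 115 mod 13 = 11 ✓, 115 mod 3 = 1 ✓, 115 mod 8 = 3 ✓.

x ≡ 115 (mod 312).


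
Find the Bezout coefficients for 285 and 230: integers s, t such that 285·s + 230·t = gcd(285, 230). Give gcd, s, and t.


Euclidean algorithm on (285, 230) — divide until remainder is 0:
  285 = 1 · 230 + 55
  230 = 4 · 55 + 10
  55 = 5 · 10 + 5
  10 = 2 · 5 + 0
gcd(285, 230) = 5.
Track Bezout coefficients alongside the remainders: start with r₀ = 285 = a·1 + b·0 (s = 1, t = 0) and r₁ = 230 = a·0 + b·1 (s = 0, t = 1); each new remainder r_{k+1} = r_{k-1} − q_k·r_k inherits s_{k+1} = s_{k-1} − q_k·s_k, t_{k+1} = t_{k-1} − q_k·t_k, so r_k = a·s_k + b·t_k at every step:
  q = 1: r = 55, s = 1 − 1·0 = 1, t = 0 − 1·1 = -1  (check: 285·1 + 230·(-1) = 55)
  q = 4: r = 10, s = 0 − 4·1 = -4, t = 1 − 4·(-1) = 5  (check: 285·(-4) + 230·5 = 10)
  q = 5: r = 5, s = 1 − 5·(-4) = 21, t = -1 − 5·5 = -26  (check: 285·21 + 230·(-26) = 5)
The row with r = 5 (the gcd) gives the Bezout coefficients s = 21, t = -26.
Result: 285 · (21) + 230 · (-26) = 5.

gcd(285, 230) = 5; s = 21, t = -26 (check: 285·21 + 230·(-26) = 5).


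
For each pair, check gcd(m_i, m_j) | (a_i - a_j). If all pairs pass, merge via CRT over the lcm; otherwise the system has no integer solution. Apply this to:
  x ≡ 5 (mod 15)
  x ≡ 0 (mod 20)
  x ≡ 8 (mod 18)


Moduli 15, 20, 18 are not pairwise coprime, so CRT works modulo lcm(m_i) when all pairwise compatibility conditions hold.
Pairwise compatibility: gcd(m_i, m_j) must divide a_i - a_j for every pair.
Merge one congruence at a time:
  Start: x ≡ 5 (mod 15).
  Combine with x ≡ 0 (mod 20): gcd(15, 20) = 5; 0 - 5 = -5, which IS divisible by 5, so compatible.
    Write x = 5 + 15·t and substitute into x ≡ 0 (mod 20): 15·t ≡ 0 − 5 = -5 (mod 20).
    Divide the congruence (and modulus) by g = 5: 3·t ≡ -1 (mod 4).
    Reduce coefficients mod 4: 3·t ≡ 3 (mod 4).
    The inverse of 3 mod 4 is 3 (since 3·3 = 9 = 2·4 + 1), so t ≡ 3·3 = 9 ≡ 1 (mod 4).
    Then x = 5 + 15·1 = 20, valid modulo lcm(15, 20) = 60: x ≡ 20 (mod 60).
  Combine with x ≡ 8 (mod 18): gcd(60, 18) = 6; 8 - 20 = -12, which IS divisible by 6, so compatible.
    Write x = 20 + 60·t and substitute into x ≡ 8 (mod 18): 60·t ≡ 8 − 20 = -12 (mod 18).
    Divide the congruence (and modulus) by g = 6: 10·t ≡ -2 (mod 3).
    Reduce coefficients mod 3: 1·t ≡ 1 (mod 3).
    So t ≡ 1 (mod 3).
    Then x = 20 + 60·1 = 80, valid modulo lcm(60, 18) = 180: x ≡ 80 (mod 180).
Verify: 80 mod 15 = 5, 80 mod 20 = 0, 80 mod 18 = 8.

x ≡ 80 (mod 180).


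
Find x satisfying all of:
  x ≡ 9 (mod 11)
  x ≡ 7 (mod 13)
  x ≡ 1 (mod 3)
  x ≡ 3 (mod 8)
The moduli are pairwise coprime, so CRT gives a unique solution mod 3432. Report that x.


Product of moduli M = 11 · 13 · 3 · 8 = 3432.
Merge one congruence at a time:
  Start: x ≡ 9 (mod 11).
  Combine with x ≡ 7 (mod 13); new modulus lcm = 143.
    Write x = 9 + 11·t and substitute into x ≡ 7 (mod 13): 11·t ≡ 7 − 9 = -2 (mod 13).
    Reduce coefficients mod 13: 11·t ≡ 11 (mod 13).
    The inverse of 11 mod 13 is 6 (since 11·6 = 66 = 5·13 + 1), so t ≡ 6·11 = 66 ≡ 1 (mod 13).
    Then x = 9 + 11·1 = 20, valid modulo lcm(11, 13) = 143: x ≡ 20 (mod 143).
  Combine with x ≡ 1 (mod 3); new modulus lcm = 429.
    Write x = 20 + 143·t and substitute into x ≡ 1 (mod 3): 143·t ≡ 1 − 20 = -19 (mod 3).
    Reduce coefficients mod 3: 2·t ≡ 2 (mod 3).
    The inverse of 2 mod 3 is 2 (since 2·2 = 4 = 1·3 + 1), so t ≡ 2·2 = 4 ≡ 1 (mod 3).
    Then x = 20 + 143·1 = 163, valid modulo lcm(143, 3) = 429: x ≡ 163 (mod 429).
  Combine with x ≡ 3 (mod 8); new modulus lcm = 3432.
    Write x = 163 + 429·t and substitute into x ≡ 3 (mod 8): 429·t ≡ 3 − 163 = -160 (mod 8).
    Reduce coefficients mod 8: 5·t ≡ 0 (mod 8).
    The inverse of 5 mod 8 is 5 (since 5·5 = 25 = 3·8 + 1), so t ≡ 5·0 = 0 ≡ 0 (mod 8).
    Then x = 163 + 429·0 = 163, valid modulo lcm(429, 8) = 3432: x ≡ 163 (mod 3432).
Verify against each original: 163 mod 11 = 9, 163 mod 13 = 7, 163 mod 3 = 1, 163 mod 8 = 3.

x ≡ 163 (mod 3432).


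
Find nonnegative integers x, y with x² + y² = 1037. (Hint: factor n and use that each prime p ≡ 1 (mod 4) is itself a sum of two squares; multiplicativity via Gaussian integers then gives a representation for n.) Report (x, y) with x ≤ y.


Step 1: Factor n = 1037 = 17 · 61.
Step 2: Check the mod-4 condition on each prime factor: 17 ≡ 1 (mod 4), exponent 1; 61 ≡ 1 (mod 4), exponent 1.
All primes ≡ 3 (mod 4) appear to even exponent (or don't appear), so by the two-squares theorem n IS expressible as a sum of two squares.
Step 3: Build a representation. Here n = 17 · 61 is a product of primes ≡ 1 (mod 4). Each prime p ≡ 1 (mod 4) is itself a sum of two squares; find a² by testing p − a² for a perfect square:
  17: 17 − 1² = 16 = 4² ⇒ 17 = 1² + 4².
  61: 61 − 1² = 60, 61 − 2² = 57, 61 − 3² = 52, 61 − 4² = 45, 61 − 5² = 36 = 6² ⇒ 61 = 5² + 6².
  Combine using the Brahmagupta–Fibonacci identity (a² + b²)(c² + d²) = (ac − bd)² + (ad + bc)² = (ac + bd)² + (ad − bc)²:
  17 · 61 = 1037: from (1² + 4²)(5² + 6²), take (1·5 − 4·6, 1·6 + 4·5) = (5 − 24, 6 + 20) = (-19, 26); dropping signs (only squares matter) gives (19, 26); check 19² + 26² = 361 + 676 = 1037 ✓.
Step 4: Order so x ≤ y and verify: 19² + 26² = 361 + 676 = 1037 = n. ✓

n = 1037 = 19² + 26² (one valid representation with x ≤ y).


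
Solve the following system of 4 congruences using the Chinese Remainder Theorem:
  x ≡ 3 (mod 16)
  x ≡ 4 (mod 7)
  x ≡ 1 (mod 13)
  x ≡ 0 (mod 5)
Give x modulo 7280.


Product of moduli M = 16 · 7 · 13 · 5 = 7280.
Merge one congruence at a time:
  Start: x ≡ 3 (mod 16).
  Combine with x ≡ 4 (mod 7); new modulus lcm = 112.
    Write x = 3 + 16·t and substitute into x ≡ 4 (mod 7): 16·t ≡ 4 − 3 = 1 (mod 7).
    Reduce coefficients mod 7: 2·t ≡ 1 (mod 7).
    The inverse of 2 mod 7 is 4 (since 2·4 = 8 = 1·7 + 1), so t ≡ 4·1 = 4 ≡ 4 (mod 7).
    Then x = 3 + 16·4 = 67, valid modulo lcm(16, 7) = 112: x ≡ 67 (mod 112).
  Combine with x ≡ 1 (mod 13); new modulus lcm = 1456.
    Write x = 67 + 112·t and substitute into x ≡ 1 (mod 13): 112·t ≡ 1 − 67 = -66 (mod 13).
    Reduce coefficients mod 13: 8·t ≡ 12 (mod 13).
    The inverse of 8 mod 13 is 5 (since 8·5 = 40 = 3·13 + 1), so t ≡ 5·12 = 60 ≡ 8 (mod 13).
    Then x = 67 + 112·8 = 963, valid modulo lcm(112, 13) = 1456: x ≡ 963 (mod 1456).
  Combine with x ≡ 0 (mod 5); new modulus lcm = 7280.
    Write x = 963 + 1456·t and substitute into x ≡ 0 (mod 5): 1456·t ≡ 0 − 963 = -963 (mod 5).
    Reduce coefficients mod 5: 1·t ≡ 2 (mod 5).
    So t ≡ 2 (mod 5).
    Then x = 963 + 1456·2 = 3875, valid modulo lcm(1456, 5) = 7280: x ≡ 3875 (mod 7280).
Verify against each original: 3875 mod 16 = 3, 3875 mod 7 = 4, 3875 mod 13 = 1, 3875 mod 5 = 0.

x ≡ 3875 (mod 7280).


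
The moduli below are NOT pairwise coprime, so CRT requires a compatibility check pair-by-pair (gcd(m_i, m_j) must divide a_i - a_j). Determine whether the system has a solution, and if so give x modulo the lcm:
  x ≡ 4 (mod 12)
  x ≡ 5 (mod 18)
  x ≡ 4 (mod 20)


Moduli 12, 18, 20 are not pairwise coprime, so CRT works modulo lcm(m_i) when all pairwise compatibility conditions hold.
Pairwise compatibility: gcd(m_i, m_j) must divide a_i - a_j for every pair.
Merge one congruence at a time:
  Start: x ≡ 4 (mod 12).
  Combine with x ≡ 5 (mod 18): gcd(12, 18) = 6, and 5 - 4 = 1 is NOT divisible by 6.
    ⇒ system is inconsistent (no integer solution).

No solution (the system is inconsistent).


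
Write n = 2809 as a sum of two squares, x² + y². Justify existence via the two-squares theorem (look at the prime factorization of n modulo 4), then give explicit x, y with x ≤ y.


Step 1: Factor n = 2809 = 53^2.
Step 2: Check the mod-4 condition on each prime factor: 53 ≡ 1 (mod 4), exponent 2.
All primes ≡ 3 (mod 4) appear to even exponent (or don't appear), so by the two-squares theorem n IS expressible as a sum of two squares.
Step 3: Build a representation. Here n = 53 · 53 is a product of primes ≡ 1 (mod 4). Each prime p ≡ 1 (mod 4) is itself a sum of two squares; find a² by testing p − a² for a perfect square:
  53: 53 − 1² = 52, 53 − 2² = 49 = 7² ⇒ 53 = 2² + 7².
  Combine using the Brahmagupta–Fibonacci identity (a² + b²)(c² + d²) = (ac − bd)² + (ad + bc)² = (ac + bd)² + (ad − bc)²:
  53 · 53 = 2809: from (2² + 7²)(2² + 7²), take (2·2 − 7·7, 2·7 + 7·2) = (4 − 49, 14 + 14) = (-45, 28); dropping signs (only squares matter) gives (45, 28); check 45² + 28² = 2025 + 784 = 2809 ✓.
Step 4: Order so x ≤ y and verify: 28² + 45² = 784 + 2025 = 2809 = n. ✓

n = 2809 = 28² + 45² (one valid representation with x ≤ y).
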